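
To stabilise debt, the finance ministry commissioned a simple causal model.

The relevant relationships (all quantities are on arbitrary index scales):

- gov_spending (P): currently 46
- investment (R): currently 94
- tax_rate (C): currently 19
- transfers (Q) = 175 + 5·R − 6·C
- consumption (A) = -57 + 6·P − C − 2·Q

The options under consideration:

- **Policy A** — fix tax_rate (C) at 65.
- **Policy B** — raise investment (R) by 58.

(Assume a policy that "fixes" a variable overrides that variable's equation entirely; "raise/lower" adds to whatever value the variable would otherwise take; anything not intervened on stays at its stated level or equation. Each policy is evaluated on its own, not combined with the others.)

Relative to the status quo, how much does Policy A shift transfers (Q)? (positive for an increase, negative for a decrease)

Baseline:
  R = 94
  C = 19
  Q = 175 + 5·94 − 6·19 = 531
Policy A (C := 65):
  R = 94
  C = 65
  Q = 175 + 5·94 − 6·65 = 255
Change in Q: 255 − 531 = -276

-276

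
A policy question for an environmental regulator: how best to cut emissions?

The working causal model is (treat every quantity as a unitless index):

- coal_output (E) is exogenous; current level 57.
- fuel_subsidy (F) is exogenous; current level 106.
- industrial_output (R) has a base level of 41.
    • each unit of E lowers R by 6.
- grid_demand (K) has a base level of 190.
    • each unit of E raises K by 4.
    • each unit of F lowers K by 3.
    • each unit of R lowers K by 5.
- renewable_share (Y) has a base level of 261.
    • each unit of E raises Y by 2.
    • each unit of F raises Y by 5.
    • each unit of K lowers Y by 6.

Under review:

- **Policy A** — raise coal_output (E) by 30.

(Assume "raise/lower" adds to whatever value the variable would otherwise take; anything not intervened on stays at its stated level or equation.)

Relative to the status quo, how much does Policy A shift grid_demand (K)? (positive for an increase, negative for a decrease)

Baseline:
  E = 57
  F = 106
  R = 41 − 6·57 = -301
  K = 190 + 4·57 − 3·106 − 5·(-301) = 1605
Policy A (E + 30):
  E = 57 + 30 = 87
  F = 106
  R = 41 − 6·87 = -481
  K = 190 + 4·87 − 3·106 − 5·(-481) = 2625
Change in K: 2625 − 1605 = 1020

1020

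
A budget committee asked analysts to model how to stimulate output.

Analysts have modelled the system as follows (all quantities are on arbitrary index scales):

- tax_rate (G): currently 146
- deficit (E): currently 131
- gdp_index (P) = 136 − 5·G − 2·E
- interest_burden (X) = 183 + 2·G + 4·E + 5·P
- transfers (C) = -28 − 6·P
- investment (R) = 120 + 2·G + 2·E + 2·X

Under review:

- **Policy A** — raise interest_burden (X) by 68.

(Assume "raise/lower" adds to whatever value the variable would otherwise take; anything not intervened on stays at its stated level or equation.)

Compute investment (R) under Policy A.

-5752

Policy A (X + 68):
  G = 146
  E = 131
  P = 136 − 5·146 − 2·131 = -856
  X = 183 + 2·146 + 4·131 + 5·(-856) (+68 from intervention) = -3213
  R = 120 + 2·146 + 2·131 + 2·(-3213) = -5752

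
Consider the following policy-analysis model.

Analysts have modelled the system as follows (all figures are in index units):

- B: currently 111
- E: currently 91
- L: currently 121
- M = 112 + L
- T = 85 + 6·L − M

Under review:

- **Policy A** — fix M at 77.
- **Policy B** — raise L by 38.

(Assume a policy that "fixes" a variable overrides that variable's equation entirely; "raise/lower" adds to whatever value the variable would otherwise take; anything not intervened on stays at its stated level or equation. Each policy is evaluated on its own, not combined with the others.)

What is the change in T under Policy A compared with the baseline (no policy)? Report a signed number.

Baseline:
  L = 121
  M = 112 + 121 = 233
  T = 85 + 6·121 − 233 = 578
Policy A (M := 77):
  L = 121
  M = 77
  T = 85 + 6·121 − 77 = 734
Change in T: 734 − 578 = 156

156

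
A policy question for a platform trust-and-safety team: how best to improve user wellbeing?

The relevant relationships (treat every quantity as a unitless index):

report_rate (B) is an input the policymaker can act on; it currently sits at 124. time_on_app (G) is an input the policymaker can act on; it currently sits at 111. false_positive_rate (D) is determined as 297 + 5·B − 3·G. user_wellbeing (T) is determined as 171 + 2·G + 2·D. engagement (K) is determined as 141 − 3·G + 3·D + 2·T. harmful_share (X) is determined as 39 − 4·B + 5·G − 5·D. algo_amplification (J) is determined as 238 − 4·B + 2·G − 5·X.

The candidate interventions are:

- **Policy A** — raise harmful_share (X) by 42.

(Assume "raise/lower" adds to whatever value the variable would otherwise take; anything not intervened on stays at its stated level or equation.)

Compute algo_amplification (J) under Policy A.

13864

Policy A (X + 42):
  B = 124
  G = 111
  D = 297 + 5·124 − 3·111 = 584
  X = 39 − 4·124 + 5·111 − 5·584 (+42 from intervention) = -2780
  J = 238 − 4·124 + 2·111 − 5·(-2780) = 13864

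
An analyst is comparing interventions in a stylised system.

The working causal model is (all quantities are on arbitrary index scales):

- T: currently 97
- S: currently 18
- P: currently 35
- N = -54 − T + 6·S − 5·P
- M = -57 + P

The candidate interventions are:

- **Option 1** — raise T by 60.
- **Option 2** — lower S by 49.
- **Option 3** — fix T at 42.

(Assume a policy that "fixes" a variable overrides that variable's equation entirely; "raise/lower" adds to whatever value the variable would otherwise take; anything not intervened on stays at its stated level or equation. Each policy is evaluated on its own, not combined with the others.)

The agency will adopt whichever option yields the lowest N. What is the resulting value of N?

-512

Option 1 (T + 60):
  T = 97 + 60 = 157
  S = 18
  P = 35
  N = -54 − 157 + 6·18 − 5·35 = -278
Option 2 (S − 49):
  T = 97
  S = 18 − 49 = -31
  P = 35
  N = -54 − 97 + 6·(-31) − 5·35 = -512
Option 3 (T := 42):
  T = 42
  S = 18
  P = 35
  N = -54 − 42 + 6·18 − 5·35 = -163
Comparing — Option 1: N=-278, Option 2: N=-512, Option 3: N=-163. Lowest is -512 (Option 2).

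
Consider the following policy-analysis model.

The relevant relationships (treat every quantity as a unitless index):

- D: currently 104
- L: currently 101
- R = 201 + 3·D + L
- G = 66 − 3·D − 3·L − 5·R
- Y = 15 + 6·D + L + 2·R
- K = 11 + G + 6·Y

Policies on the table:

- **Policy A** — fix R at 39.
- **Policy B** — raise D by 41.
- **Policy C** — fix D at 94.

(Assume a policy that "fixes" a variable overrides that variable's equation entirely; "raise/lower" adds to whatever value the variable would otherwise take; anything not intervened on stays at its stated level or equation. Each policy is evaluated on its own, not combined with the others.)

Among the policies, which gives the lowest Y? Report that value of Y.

818

Policy A (R := 39):
  D = 104
  L = 101
  R = 39
  Y = 15 + 6·104 + 101 + 2·39 = 818
Policy B (D + 41):
  D = 104 + 41 = 145
  L = 101
  R = 201 + 3·145 + 101 = 737
  Y = 15 + 6·145 + 101 + 2·737 = 2460
Policy C (D := 94):
  D = 94
  L = 101
  R = 201 + 3·94 + 101 = 584
  Y = 15 + 6·94 + 101 + 2·584 = 1848
Comparing — Policy A: Y=818, Policy B: Y=2460, Policy C: Y=1848. Lowest is 818 (Policy A).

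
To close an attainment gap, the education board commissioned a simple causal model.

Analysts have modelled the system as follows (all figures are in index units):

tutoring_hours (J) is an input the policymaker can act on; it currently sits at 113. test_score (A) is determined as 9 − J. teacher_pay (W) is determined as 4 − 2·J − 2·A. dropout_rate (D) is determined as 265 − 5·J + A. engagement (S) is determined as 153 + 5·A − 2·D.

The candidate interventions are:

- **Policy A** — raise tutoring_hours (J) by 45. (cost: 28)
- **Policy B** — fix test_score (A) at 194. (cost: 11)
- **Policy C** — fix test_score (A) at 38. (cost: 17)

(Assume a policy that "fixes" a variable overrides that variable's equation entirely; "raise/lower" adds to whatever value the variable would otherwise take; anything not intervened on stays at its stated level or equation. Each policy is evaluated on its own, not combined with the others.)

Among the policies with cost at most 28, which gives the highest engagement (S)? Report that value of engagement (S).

1335

Policy A (J + 45):
  J = 113 + 45 = 158
  A = 9 − 158 = -149
  D = 265 − 5·158 + (-149) = -674
  S = 153 + 5·(-149) − 2·(-674) = 756
Policy B (A := 194):
  J = 113
  A = 194
  D = 265 − 5·113 + 194 = -106
  S = 153 + 5·194 − 2·(-106) = 1335
Policy C (A := 38):
  J = 113
  A = 38
  D = 265 − 5·113 + 38 = -262
  S = 153 + 5·38 − 2·(-262) = 867
Comparing — Policy A: S=756, Policy B: S=1335, Policy C: S=867. Highest is 1335 (Policy B).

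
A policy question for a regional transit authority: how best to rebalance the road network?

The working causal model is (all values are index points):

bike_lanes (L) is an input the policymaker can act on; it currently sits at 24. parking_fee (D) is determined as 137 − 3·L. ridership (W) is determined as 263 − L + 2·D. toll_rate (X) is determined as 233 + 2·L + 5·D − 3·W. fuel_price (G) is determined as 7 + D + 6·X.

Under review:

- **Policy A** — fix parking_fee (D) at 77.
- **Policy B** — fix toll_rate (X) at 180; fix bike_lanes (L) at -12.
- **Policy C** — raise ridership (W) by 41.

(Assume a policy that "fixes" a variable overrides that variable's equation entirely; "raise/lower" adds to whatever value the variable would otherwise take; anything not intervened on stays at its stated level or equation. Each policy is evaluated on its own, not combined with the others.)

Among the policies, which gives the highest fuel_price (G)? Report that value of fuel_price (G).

1260

Policy A (D := 77):
  L = 24
  D = 77
  W = 263 − 24 + 2·77 = 393
  X = 233 + 2·24 + 5·77 − 3·393 = -513
  G = 7 + 77 + 6·(-513) = -2994
Policy B (X := 180, L := -12):
  L = -12
  D = 137 − 3·(-12) = 173
  W = 263 − (-12) + 2·173 = 621
  X = 180
  G = 7 + 173 + 6·180 = 1260
Policy C (W + 41):
  L = 24
  D = 137 − 3·24 = 65
  W = 263 − 24 + 2·65 (+41 from intervention) = 410
  X = 233 + 2·24 + 5·65 − 3·410 = -624
  G = 7 + 65 + 6·(-624) = -3672
Comparing — Policy A: G=-2994, Policy B: G=1260, Policy C: G=-3672. Highest is 1260 (Policy B).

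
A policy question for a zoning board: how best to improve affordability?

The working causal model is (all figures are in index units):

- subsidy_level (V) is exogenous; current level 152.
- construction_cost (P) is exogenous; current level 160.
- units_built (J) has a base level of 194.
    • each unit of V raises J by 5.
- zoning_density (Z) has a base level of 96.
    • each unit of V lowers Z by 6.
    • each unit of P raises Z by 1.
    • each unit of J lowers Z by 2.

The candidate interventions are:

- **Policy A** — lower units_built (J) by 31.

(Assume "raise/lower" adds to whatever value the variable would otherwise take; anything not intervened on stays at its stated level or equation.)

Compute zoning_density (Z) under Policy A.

-2502

Policy A (J − 31):
  V = 152
  P = 160
  J = 194 + 5·152 (−31 from intervention) = 923
  Z = 96 − 6·152 + 160 − 2·923 = -2502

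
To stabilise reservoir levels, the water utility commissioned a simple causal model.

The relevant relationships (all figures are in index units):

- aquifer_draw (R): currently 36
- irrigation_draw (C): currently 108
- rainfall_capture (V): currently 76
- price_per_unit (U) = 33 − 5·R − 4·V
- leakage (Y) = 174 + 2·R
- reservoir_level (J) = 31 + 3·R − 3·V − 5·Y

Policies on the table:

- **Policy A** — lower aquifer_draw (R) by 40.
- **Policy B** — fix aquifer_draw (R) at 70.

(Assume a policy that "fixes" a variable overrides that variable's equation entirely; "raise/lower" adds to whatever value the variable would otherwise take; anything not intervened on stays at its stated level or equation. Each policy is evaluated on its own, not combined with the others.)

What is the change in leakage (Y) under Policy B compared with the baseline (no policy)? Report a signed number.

68

Baseline:
  R = 36
  Y = 174 + 2·36 = 246
Policy B (R := 70):
  R = 70
  Y = 174 + 2·70 = 314
Change in Y: 314 − 246 = 68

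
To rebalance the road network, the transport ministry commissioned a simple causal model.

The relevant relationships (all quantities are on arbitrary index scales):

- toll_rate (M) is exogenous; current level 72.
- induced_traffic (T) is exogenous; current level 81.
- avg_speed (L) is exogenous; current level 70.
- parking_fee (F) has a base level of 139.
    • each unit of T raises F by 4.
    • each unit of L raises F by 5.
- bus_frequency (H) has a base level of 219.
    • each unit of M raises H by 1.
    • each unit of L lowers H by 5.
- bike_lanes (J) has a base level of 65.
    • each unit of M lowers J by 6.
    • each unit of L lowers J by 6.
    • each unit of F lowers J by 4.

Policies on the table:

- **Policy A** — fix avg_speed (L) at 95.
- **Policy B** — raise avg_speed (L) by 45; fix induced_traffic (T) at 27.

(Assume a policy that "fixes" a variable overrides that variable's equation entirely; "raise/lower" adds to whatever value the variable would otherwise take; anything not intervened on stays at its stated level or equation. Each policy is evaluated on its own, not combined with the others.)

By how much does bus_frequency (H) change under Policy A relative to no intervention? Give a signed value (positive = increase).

-125

Baseline:
  M = 72
  L = 70
  H = 219 + 72 − 5·70 = -59
Policy A (L := 95):
  M = 72
  L = 95
  H = 219 + 72 − 5·95 = -184
Change in H: -184 − (-59) = -125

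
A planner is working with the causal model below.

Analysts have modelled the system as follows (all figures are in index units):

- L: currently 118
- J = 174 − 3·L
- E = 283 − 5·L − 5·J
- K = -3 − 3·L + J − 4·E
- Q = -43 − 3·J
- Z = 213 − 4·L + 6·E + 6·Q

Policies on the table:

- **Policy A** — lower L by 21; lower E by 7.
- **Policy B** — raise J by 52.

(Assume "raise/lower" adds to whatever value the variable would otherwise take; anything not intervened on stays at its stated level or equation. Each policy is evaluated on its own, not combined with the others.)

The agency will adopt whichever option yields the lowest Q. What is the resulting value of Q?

308

Policy A (L − 21, E − 7):
  L = 118 − 21 = 97
  J = 174 − 3·97 = -117
  Q = -43 − 3·(-117) = 308
Policy B (J + 52):
  L = 118
  J = 174 − 3·118 (+52 from intervention) = -128
  Q = -43 − 3·(-128) = 341
Comparing — Policy A: Q=308, Policy B: Q=341. Lowest is 308 (Policy A).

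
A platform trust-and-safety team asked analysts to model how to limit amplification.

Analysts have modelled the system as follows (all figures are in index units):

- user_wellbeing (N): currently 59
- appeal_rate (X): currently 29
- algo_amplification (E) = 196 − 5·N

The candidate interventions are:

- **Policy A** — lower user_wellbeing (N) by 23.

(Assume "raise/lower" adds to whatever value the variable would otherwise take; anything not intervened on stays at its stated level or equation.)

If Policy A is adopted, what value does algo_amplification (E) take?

16

Policy A (N − 23):
  N = 59 − 23 = 36
  E = 196 − 5·36 = 16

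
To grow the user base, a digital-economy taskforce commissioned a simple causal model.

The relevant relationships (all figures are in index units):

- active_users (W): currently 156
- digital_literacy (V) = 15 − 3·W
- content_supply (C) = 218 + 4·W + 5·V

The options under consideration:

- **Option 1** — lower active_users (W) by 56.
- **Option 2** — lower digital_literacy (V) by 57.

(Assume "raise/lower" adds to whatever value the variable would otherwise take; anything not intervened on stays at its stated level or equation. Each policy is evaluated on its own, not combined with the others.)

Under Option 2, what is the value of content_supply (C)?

-1708

Option 2 (V − 57):
  W = 156
  V = 15 − 3·156 (−57 from intervention) = -510
  C = 218 + 4·156 + 5·(-510) = -1708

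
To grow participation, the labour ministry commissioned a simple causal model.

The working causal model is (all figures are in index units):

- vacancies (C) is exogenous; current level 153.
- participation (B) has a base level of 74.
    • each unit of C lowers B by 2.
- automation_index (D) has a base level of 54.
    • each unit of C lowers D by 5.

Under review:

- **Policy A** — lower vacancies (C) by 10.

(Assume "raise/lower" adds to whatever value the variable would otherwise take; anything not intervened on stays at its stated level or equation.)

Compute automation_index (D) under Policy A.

-661

Policy A (C − 10):
  C = 153 − 10 = 143
  D = 54 − 5·143 = -661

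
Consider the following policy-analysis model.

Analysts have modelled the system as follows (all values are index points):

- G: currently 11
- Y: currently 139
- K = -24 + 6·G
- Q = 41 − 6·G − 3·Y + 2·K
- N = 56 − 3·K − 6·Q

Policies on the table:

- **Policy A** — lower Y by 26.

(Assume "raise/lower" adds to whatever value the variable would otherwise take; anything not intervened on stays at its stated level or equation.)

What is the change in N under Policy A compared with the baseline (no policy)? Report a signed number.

-468

Baseline:
  G = 11
  Y = 139
  K = -24 + 6·11 = 42
  Q = 41 − 6·11 − 3·139 + 2·42 = -358
  N = 56 − 3·42 − 6·(-358) = 2078
Policy A (Y − 26):
  G = 11
  Y = 139 − 26 = 113
  K = -24 + 6·11 = 42
  Q = 41 − 6·11 − 3·113 + 2·42 = -280
  N = 56 − 3·42 − 6·(-280) = 1610
Change in N: 1610 − 2078 = -468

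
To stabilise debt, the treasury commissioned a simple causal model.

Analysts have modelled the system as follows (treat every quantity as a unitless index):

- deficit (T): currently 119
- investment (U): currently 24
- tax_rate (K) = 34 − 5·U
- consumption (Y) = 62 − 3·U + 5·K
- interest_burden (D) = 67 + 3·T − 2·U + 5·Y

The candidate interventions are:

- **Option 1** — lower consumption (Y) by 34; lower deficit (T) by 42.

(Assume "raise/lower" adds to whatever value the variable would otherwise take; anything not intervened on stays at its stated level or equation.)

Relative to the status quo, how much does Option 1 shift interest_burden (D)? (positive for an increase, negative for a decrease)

-296

Baseline:
  T = 119
  U = 24
  K = 34 − 5·24 = -86
  Y = 62 − 3·24 + 5·(-86) = -440
  D = 67 + 3·119 − 2·24 + 5·(-440) = -1824
Option 1 (Y − 34, T − 42):
  T = 119 − 42 = 77
  U = 24
  K = 34 − 5·24 = -86
  Y = 62 − 3·24 + 5·(-86) (−34 from intervention) = -474
  D = 67 + 3·77 − 2·24 + 5·(-474) = -2120
Change in D: -2120 − (-1824) = -296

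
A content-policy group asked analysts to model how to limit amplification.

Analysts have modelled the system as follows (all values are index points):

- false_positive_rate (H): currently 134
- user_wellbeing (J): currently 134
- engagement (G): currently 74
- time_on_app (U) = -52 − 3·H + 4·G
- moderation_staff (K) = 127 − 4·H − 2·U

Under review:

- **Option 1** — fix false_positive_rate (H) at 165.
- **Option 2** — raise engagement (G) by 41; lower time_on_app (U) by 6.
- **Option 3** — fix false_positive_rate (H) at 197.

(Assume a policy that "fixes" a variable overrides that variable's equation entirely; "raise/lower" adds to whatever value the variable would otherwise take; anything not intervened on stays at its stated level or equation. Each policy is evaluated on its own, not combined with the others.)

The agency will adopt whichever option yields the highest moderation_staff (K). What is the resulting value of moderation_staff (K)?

33

Option 1 (H := 165):
  H = 165
  G = 74
  U = -52 − 3·165 + 4·74 = -251
  K = 127 − 4·165 − 2·(-251) = -31
Option 2 (G + 41, U − 6):
  H = 134
  G = 74 + 41 = 115
  U = -52 − 3·134 + 4·115 (−6 from intervention) = 0
  K = 127 − 4·134 − 2·0 = -409
Option 3 (H := 197):
  H = 197
  G = 74
  U = -52 − 3·197 + 4·74 = -347
  K = 127 − 4·197 − 2·(-347) = 33
Comparing — Option 1: K=-31, Option 2: K=-409, Option 3: K=33. Highest is 33 (Option 3).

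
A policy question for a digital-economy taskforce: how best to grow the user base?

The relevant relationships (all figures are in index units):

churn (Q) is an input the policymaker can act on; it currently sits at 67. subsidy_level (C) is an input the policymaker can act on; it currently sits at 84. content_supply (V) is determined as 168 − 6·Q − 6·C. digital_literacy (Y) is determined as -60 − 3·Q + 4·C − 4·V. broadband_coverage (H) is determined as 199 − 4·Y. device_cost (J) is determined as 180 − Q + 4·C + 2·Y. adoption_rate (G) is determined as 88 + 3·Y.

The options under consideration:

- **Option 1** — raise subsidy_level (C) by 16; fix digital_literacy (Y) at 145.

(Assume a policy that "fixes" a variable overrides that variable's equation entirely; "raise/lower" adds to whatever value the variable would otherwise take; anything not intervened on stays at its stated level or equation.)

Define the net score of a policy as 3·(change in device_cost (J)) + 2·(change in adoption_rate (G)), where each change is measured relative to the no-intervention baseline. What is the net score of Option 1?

Baseline:
  Q = 67
  C = 84
  V = 168 − 6·67 − 6·84 = -738
  Y = -60 − 3·67 + 4·84 − 4·(-738) = 3027
  J = 180 − 67 + 4·84 + 2·3027 = 6503
  G = 88 + 3·3027 = 9169
Option 1 (C + 16, Y := 145):
  Q = 67
  C = 84 + 16 = 100
  V = 168 − 6·67 − 6·100 = -834
  Y = 145
  J = 180 − 67 + 4·100 + 2·145 = 803
  G = 88 + 3·145 = 523
ΔJ = 803 − 6503 = -5700; ΔG = 523 − 9169 = -8646
Score = 3·(-5700) + 2·(-8646) = -34392

-34392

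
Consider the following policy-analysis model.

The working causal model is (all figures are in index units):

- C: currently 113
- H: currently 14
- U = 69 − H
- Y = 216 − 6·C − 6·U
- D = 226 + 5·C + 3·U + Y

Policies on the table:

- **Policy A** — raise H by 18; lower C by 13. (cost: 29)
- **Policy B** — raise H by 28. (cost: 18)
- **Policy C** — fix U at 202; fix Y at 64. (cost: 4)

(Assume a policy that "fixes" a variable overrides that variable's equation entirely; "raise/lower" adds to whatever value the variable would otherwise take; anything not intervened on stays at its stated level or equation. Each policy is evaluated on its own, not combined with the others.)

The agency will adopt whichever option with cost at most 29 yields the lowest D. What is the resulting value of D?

231

Policy A (H + 18, C − 13):
  C = 113 − 13 = 100
  H = 14 + 18 = 32
  U = 69 − 32 = 37
  Y = 216 − 6·100 − 6·37 = -606
  D = 226 + 5·100 + 3·37 + (-606) = 231
Policy B (H + 28):
  C = 113
  H = 14 + 28 = 42
  U = 69 − 42 = 27
  Y = 216 − 6·113 − 6·27 = -624
  D = 226 + 5·113 + 3·27 + (-624) = 248
Policy C (U := 202, Y := 64):
  C = 113
  H = 14
  U = 202
  Y = 64
  D = 226 + 5·113 + 3·202 + 64 = 1461
Comparing — Policy A: D=231, Policy B: D=248, Policy C: D=1461. Lowest is 231 (Policy A).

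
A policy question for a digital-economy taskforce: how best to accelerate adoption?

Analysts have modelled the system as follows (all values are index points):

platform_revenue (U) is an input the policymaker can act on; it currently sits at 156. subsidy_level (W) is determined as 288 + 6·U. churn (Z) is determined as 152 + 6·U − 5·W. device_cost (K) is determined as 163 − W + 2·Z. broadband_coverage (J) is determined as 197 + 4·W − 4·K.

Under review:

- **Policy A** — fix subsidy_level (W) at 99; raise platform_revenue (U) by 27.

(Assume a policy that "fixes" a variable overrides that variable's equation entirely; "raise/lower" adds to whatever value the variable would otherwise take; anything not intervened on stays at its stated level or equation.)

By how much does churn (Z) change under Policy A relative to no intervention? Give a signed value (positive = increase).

Baseline:
  U = 156
  W = 288 + 6·156 = 1224
  Z = 152 + 6·156 − 5·1224 = -5032
Policy A (W := 99, U + 27):
  U = 156 + 27 = 183
  W = 99
  Z = 152 + 6·183 − 5·99 = 755
Change in Z: 755 − (-5032) = 5787

5787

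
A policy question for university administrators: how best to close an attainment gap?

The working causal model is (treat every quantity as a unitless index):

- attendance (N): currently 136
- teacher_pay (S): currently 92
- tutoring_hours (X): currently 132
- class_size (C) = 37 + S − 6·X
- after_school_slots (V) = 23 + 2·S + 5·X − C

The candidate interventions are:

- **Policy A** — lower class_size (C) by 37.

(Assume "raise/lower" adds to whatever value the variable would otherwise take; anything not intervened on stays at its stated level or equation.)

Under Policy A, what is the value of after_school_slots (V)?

1567

Policy A (C − 37):
  S = 92
  X = 132
  C = 37 + 92 − 6·132 (−37 from intervention) = -700
  V = 23 + 2·92 + 5·132 − (-700) = 1567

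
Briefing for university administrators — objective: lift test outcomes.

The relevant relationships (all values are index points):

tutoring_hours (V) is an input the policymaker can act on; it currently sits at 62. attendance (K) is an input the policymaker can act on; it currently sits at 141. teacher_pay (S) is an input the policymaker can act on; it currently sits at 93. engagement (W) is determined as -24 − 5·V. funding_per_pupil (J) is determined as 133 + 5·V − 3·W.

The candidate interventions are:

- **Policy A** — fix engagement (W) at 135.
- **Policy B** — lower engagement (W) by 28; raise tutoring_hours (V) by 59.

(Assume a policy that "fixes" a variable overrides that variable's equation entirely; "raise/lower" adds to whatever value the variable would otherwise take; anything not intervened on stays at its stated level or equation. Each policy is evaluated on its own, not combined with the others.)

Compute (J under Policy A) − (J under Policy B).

-2671

Policy A (W := 135):
  V = 62
  W = 135
  J = 133 + 5·62 − 3·135 = 38
Policy B (W − 28, V + 59):
  V = 62 + 59 = 121
  W = -24 − 5·121 (−28 from intervention) = -657
  J = 133 + 5·121 − 3·(-657) = 2709
J: 38 − 2709 = -2671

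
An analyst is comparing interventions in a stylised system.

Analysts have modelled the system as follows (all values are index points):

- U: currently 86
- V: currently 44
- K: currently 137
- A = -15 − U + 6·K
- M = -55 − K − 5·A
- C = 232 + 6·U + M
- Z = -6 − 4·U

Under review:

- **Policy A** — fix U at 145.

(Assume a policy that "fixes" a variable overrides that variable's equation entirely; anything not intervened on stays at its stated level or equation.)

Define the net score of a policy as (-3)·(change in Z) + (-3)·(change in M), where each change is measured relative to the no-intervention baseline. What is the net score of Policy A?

Baseline:
  U = 86
  K = 137
  A = -15 − 86 + 6·137 = 721
  M = -55 − 137 − 5·721 = -3797
  Z = -6 − 4·86 = -350
Policy A (U := 145):
  U = 145
  K = 137
  A = -15 − 145 + 6·137 = 662
  M = -55 − 137 − 5·662 = -3502
  Z = -6 − 4·145 = -586
ΔZ = -586 − (-350) = -236; ΔM = -3502 − (-3797) = 295
Score = (-3)·(-236) + (-3)·295 = -177

-177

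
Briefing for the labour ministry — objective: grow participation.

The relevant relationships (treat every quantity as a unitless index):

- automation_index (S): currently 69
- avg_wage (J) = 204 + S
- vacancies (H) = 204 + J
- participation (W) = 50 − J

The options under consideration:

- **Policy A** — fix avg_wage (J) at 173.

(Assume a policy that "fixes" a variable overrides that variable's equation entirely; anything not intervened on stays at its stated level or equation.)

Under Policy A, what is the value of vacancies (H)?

Policy A (J := 173):
  S = 69
  J = 173
  H = 204 + 173 = 377

377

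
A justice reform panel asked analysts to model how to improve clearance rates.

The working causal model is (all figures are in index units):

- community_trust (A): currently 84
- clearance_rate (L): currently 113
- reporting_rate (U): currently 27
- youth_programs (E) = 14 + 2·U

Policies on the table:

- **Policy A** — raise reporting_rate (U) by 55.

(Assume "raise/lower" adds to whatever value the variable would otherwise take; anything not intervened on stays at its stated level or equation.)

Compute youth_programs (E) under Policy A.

178

Policy A (U + 55):
  U = 27 + 55 = 82
  E = 14 + 2·82 = 178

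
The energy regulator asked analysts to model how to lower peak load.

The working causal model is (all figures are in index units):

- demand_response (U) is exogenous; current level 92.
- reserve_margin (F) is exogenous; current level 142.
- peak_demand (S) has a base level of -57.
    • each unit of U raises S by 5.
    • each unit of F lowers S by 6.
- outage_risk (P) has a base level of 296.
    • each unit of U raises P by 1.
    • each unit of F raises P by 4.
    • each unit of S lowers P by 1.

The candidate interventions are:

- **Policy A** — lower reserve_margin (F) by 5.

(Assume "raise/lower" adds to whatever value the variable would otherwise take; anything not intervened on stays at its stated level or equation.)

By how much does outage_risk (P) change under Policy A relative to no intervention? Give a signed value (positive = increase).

-50

Baseline:
  U = 92
  F = 142
  S = -57 + 5·92 − 6·142 = -449
  P = 296 + 92 + 4·142 − (-449) = 1405
Policy A (F − 5):
  U = 92
  F = 142 − 5 = 137
  S = -57 + 5·92 − 6·137 = -419
  P = 296 + 92 + 4·137 − (-419) = 1355
Change in P: 1355 − 1405 = -50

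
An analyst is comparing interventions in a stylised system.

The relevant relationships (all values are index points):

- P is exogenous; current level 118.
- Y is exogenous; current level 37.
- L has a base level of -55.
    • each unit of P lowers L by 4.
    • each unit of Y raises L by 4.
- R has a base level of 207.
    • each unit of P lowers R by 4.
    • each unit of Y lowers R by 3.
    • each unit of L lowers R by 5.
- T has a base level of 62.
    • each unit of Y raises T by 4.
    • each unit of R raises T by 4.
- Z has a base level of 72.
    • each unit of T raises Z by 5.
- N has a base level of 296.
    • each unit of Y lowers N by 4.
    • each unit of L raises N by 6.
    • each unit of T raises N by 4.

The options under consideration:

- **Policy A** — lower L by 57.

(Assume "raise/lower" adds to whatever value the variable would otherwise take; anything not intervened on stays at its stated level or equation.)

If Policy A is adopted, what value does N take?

Policy A (L − 57):
  P = 118
  Y = 37
  L = -55 − 4·118 + 4·37 (−57 from intervention) = -436
  R = 207 − 4·118 − 3·37 − 5·(-436) = 1804
  T = 62 + 4·37 + 4·1804 = 7426
  N = 296 − 4·37 + 6·(-436) + 4·7426 = 27236

27236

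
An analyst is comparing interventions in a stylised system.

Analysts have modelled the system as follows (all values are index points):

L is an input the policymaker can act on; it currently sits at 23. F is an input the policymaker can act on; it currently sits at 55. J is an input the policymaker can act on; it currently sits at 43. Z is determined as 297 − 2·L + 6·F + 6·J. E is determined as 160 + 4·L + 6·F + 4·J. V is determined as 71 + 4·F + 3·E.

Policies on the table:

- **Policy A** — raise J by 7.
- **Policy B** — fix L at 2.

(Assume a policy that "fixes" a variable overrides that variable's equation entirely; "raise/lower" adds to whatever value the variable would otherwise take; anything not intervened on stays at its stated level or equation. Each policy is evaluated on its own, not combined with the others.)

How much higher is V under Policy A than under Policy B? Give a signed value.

336

Policy A (J + 7):
  L = 23
  F = 55
  J = 43 + 7 = 50
  E = 160 + 4·23 + 6·55 + 4·50 = 782
  V = 71 + 4·55 + 3·782 = 2637
Policy B (L := 2):
  L = 2
  F = 55
  J = 43
  E = 160 + 4·2 + 6·55 + 4·43 = 670
  V = 71 + 4·55 + 3·670 = 2301
V: 2637 − 2301 = 336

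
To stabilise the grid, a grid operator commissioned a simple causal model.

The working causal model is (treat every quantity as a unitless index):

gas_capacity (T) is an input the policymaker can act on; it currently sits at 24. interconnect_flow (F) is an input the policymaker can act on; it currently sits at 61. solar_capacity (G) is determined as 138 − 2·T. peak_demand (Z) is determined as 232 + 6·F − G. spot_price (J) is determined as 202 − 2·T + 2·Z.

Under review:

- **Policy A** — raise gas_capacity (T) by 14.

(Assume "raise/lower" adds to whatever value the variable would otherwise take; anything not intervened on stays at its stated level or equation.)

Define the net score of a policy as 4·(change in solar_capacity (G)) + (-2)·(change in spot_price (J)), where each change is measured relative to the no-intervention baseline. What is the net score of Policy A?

Baseline:
  T = 24
  F = 61
  G = 138 − 2·24 = 90
  Z = 232 + 6·61 − 90 = 508
  J = 202 − 2·24 + 2·508 = 1170
Policy A (T + 14):
  T = 24 + 14 = 38
  F = 61
  G = 138 − 2·38 = 62
  Z = 232 + 6·61 − 62 = 536
  J = 202 − 2·38 + 2·536 = 1198
ΔG = 62 − 90 = -28; ΔJ = 1198 − 1170 = 28
Score = 4·(-28) + (-2)·28 = -168

-168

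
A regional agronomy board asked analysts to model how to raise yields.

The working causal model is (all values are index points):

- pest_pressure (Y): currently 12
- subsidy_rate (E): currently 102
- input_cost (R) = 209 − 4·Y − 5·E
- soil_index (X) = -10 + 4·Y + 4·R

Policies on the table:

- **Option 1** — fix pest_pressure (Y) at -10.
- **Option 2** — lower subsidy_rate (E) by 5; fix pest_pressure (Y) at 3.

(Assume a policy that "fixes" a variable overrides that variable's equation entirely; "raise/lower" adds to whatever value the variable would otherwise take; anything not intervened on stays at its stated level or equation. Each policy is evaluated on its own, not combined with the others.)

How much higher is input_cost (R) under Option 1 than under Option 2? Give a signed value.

Option 1 (Y := -10):
  Y = -10
  E = 102
  R = 209 − 4·(-10) − 5·102 = -261
Option 2 (E − 5, Y := 3):
  Y = 3
  E = 102 − 5 = 97
  R = 209 − 4·3 − 5·97 = -288
R: -261 − (-288) = 27

27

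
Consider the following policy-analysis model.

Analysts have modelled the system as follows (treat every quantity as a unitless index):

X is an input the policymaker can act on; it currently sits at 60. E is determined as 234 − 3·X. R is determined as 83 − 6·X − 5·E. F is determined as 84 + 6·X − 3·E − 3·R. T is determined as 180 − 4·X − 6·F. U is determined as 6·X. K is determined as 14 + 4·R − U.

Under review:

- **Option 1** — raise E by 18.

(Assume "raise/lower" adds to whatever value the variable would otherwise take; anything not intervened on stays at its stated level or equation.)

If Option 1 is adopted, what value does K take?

Option 1 (E + 18):
  X = 60
  E = 234 − 3·60 (+18 from intervention) = 72
  R = 83 − 6·60 − 5·72 = -637
  U = 0 + 6·60 = 360
  K = 14 + 4·(-637) − 360 = -2894

-2894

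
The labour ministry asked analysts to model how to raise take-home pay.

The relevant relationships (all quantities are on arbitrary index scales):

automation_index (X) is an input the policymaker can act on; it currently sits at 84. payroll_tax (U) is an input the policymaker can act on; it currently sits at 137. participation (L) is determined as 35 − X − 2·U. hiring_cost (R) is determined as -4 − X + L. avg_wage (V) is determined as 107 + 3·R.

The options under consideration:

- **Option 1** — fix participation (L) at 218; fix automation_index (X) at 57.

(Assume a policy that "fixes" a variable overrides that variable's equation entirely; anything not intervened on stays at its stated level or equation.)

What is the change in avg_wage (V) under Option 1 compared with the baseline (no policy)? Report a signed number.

Baseline:
  X = 84
  U = 137
  L = 35 − 84 − 2·137 = -323
  R = -4 − 84 + (-323) = -411
  V = 107 + 3·(-411) = -1126
Option 1 (L := 218, X := 57):
  X = 57
  U = 137
  L = 218
  R = -4 − 57 + 218 = 157
  V = 107 + 3·157 = 578
Change in V: 578 − (-1126) = 1704

1704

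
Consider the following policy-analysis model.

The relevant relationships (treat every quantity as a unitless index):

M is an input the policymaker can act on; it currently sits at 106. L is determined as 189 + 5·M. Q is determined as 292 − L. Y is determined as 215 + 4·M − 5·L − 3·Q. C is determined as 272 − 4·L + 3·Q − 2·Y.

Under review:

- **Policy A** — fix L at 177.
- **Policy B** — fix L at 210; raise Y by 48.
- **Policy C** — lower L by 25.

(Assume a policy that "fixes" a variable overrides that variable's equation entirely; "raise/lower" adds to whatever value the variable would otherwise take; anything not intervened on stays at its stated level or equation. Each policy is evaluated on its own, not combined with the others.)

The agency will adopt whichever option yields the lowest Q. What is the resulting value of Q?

Policy A (L := 177):
  M = 106
  L = 177
  Q = 292 − 177 = 115
Policy B (L := 210, Y + 48):
  M = 106
  L = 210
  Q = 292 − 210 = 82
Policy C (L − 25):
  M = 106
  L = 189 + 5·106 (−25 from intervention) = 694
  Q = 292 − 694 = -402
Comparing — Policy A: Q=115, Policy B: Q=82, Policy C: Q=-402. Lowest is -402 (Policy C).

-402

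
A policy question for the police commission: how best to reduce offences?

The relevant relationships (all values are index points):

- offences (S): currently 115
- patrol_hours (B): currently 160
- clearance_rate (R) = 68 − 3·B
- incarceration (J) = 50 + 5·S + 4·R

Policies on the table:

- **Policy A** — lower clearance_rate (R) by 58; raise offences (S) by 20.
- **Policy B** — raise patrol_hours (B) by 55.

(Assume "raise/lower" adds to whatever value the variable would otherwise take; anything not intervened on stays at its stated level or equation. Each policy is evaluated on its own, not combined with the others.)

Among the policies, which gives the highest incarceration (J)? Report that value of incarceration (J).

-1155

Policy A (R − 58, S + 20):
  S = 115 + 20 = 135
  B = 160
  R = 68 − 3·160 (−58 from intervention) = -470
  J = 50 + 5·135 + 4·(-470) = -1155
Policy B (B + 55):
  S = 115
  B = 160 + 55 = 215
  R = 68 − 3·215 = -577
  J = 50 + 5·115 + 4·(-577) = -1683
Comparing — Policy A: J=-1155, Policy B: J=-1683. Highest is -1155 (Policy A).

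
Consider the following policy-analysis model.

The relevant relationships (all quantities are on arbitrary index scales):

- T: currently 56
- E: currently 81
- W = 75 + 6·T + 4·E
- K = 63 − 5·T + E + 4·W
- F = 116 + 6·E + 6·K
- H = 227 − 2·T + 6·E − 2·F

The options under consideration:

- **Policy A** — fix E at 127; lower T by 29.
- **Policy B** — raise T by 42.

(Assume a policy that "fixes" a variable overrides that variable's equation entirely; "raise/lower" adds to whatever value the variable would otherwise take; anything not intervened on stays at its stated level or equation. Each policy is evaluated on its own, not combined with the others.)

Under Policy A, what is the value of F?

19088

Policy A (E := 127, T − 29):
  T = 56 − 29 = 27
  E = 127
  W = 75 + 6·27 + 4·127 = 745
  K = 63 − 5·27 + 127 + 4·745 = 3035
  F = 116 + 6·127 + 6·3035 = 19088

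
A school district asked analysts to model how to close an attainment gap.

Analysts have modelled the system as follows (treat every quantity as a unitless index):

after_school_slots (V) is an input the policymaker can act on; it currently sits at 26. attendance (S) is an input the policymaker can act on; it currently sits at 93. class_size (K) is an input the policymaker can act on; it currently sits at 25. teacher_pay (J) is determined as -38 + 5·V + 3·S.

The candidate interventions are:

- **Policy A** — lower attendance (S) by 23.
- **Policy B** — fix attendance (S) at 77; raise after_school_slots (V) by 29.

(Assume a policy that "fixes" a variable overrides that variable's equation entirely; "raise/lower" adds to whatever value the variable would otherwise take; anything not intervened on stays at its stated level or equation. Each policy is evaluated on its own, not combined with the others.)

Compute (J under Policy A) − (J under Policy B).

Policy A (S − 23):
  V = 26
  S = 93 − 23 = 70
  J = -38 + 5·26 + 3·70 = 302
Policy B (S := 77, V + 29):
  V = 26 + 29 = 55
  S = 77
  J = -38 + 5·55 + 3·77 = 468
J: 302 − 468 = -166

-166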